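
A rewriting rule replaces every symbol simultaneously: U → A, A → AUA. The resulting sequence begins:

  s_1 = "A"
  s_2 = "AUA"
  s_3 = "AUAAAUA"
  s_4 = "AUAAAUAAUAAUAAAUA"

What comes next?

Rewriting the 17 symbols of AUAAAUAAUAAUAAAUA one by one yields AUA A AUA AUA AUA A AUA AUA A AUA AUA A AUA AUA AUA A AUA; concatenated:

AUAAAUAAUAAUAAAUAAUAAAUAAUAAAUAAUAAUAAAUA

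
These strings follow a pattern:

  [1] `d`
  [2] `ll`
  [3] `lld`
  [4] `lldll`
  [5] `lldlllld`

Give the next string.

From term 3 onward, concatenate the last term with the second-to-last: ll·d = lld, lld·ll = lldll, …
The next term joins lldlllld and lldll.

lldlllldlldll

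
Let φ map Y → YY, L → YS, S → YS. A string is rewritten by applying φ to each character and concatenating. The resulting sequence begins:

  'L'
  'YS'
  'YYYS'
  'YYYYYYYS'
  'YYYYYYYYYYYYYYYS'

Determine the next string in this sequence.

φ(YYYYYYYYYYYYYYYS) expands symbol-by-symbol to YY YY YY YY YY YY YY YY YY YY YY YY YY YY YY YS; joining the 16 pieces gives the next term.

YYYYYYYYYYYYYYYYYYYYYYYYYYYYYYYS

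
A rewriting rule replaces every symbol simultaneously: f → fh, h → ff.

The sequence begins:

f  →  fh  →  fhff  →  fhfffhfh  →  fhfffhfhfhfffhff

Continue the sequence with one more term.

fhfffhfhfhfffhfffhfffhfhfhfffhfh

φ(fhfffhfhfhfffhff) expands symbol-by-symbol to fh ff fh fh fh ff fh ff fh ff fh fh fh ff fh fh; joining the 16 pieces gives the next term.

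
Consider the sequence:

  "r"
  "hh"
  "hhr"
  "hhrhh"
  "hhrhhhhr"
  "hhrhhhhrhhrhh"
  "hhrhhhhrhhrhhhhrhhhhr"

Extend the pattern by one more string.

From term 3 onward, concatenate the last term with the second-to-last: hh·r = hhr, hhr·hh = hhrhh, …
So term 8 is hhrhhhhrhhrhhhhrhhhhr·hhrhhhhrhhrhh.

hhrhhhhrhhrhhhhrhhhhrhhrhhhhrhhrhh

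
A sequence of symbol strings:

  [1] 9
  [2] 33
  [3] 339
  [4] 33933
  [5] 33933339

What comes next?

From term 3 onward, concatenate the last term with the second-to-last: 33·9 = 339, 339·33 = 33933, …
So term 6 is 33933339·33933.

3393333933933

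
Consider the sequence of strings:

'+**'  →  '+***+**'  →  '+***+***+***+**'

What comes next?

Each string is two copies of the previous one joined by '*'.
Doubling +***+***+***+** with '*' between the halves:

+***+***+***+***+***+***+***+**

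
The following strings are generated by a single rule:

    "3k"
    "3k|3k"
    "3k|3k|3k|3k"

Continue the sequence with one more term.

s(k+1) = s(k)·|·s(k) — each term doubles the last with '|' between the halves.
One more doubling of 3k|3k|3k|3k gives the answer.

3k|3k|3k|3k|3k|3k|3k|3k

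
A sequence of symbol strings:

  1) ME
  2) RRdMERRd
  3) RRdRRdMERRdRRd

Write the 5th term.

Each term wraps the previous one in RRd on the left and RRd on the right.
From RRdRRdMERRdRRd, 2 further steps: RRdRRdMERRdRRd → RRdRRdRRdMERRdRRdRRd → (answer).

RRdRRdRRdRRdMERRdRRdRRdRRd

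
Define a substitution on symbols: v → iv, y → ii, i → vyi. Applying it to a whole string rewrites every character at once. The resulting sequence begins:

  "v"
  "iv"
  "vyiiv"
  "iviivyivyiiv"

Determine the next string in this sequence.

vyiivvyivyiiviivyiiviivyivyiiv

Expanding iviivyivyiiv: i→vyi, v→iv, i→vyi, i→vyi, v→iv, y→ii, i→vyi, v→iv, y→ii, i→vyi, i→vyi, v→iv. Concatenated: vyi iv vyi vyi iv ii vyi iv ii vyi vyi iv.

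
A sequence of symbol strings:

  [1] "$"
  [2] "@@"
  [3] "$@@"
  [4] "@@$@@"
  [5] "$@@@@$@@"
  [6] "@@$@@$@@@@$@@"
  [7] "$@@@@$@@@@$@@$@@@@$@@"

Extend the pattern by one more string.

@@$@@$@@@@$@@$@@@@$@@@@$@@$@@@@$@@

From term 3 onward, concatenate the second-to-last term with the last: $·@@ = $@@, @@·$@@ = @@$@@, …
Continuing: @@$@@$@@@@$@@ · $@@@@$@@@@$@@$@@@@$@@ gives term 8.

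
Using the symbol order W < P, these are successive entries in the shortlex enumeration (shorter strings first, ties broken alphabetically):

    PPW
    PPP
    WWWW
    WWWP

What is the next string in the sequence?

WWPW

The successor of WWWP increments the rightmost position that isn't already P and resets every position after it to W.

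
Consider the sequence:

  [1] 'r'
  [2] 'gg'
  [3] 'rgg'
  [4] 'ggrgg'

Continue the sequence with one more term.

rggggrgg

This is a Fibonacci-style word recurrence s(k) = s(k−2)·s(k−1): e.g. r·gg = rgg.
The next term joins rgg and ggrgg.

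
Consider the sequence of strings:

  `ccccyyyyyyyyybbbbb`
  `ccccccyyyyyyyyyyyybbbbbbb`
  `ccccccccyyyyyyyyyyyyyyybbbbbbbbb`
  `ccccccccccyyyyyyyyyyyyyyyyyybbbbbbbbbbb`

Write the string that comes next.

Term n consists of 2n c's, followed by 3n+3 y's, followed by 2n+1 b's, where the shown terms are n = 2, 3, 4, 5.
Setting n = 6 gives 12, 21, 13 characters in each block.

ccccccccccccyyyyyyyyyyyyyyyyyyyyybbbbbbbbbbbbb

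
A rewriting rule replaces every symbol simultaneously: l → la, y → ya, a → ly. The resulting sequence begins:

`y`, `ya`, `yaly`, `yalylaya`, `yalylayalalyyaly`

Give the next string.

yalylayalalyyalylalylayayalylaya

φ(yalylayalalyyaly) expands symbol-by-symbol to ya ly la ya la ly ya ly la ly la ya ya ly la ya; joining the 16 pieces gives the next term.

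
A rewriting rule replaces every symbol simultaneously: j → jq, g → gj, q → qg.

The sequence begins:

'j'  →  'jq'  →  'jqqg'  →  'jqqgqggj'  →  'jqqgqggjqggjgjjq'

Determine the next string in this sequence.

Applying the rule to each of the 16 symbols of jqqgqggjqggjgjjq gives the pieces jq qg qg gj qg gj gj jq qg gj gj jq gj jq jq qg, which concatenate to the answer.

jqqgqggjqggjgjjqqggjgjjqgjjqjqqg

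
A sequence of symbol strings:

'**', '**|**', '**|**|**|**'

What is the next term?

Every step duplicates the string with '|' between the halves.
Doubling **|**|**|** with '|' between the halves:

**|**|**|**|**|**|**|**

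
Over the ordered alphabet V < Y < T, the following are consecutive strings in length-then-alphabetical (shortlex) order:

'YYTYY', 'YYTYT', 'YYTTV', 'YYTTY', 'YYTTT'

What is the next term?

The successor of YYTTT increments the rightmost position that isn't already T and resets every position after it to V.

YTVVV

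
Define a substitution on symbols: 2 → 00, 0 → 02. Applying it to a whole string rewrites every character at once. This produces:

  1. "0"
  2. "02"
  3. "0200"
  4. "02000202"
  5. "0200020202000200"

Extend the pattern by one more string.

Replace each of the 16 characters of 0200020202000200 in place — 02 00 02 02 02 00 02 00 02 00 02 02 02 00 02 02 — and concatenate.

02000202020002000200020202000202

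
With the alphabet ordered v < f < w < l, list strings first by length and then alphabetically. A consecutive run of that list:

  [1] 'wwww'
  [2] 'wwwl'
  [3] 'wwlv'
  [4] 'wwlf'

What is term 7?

Stepping forward 3 times from wwlf: wwlf → wwlw → wwll, then the target.

wlvv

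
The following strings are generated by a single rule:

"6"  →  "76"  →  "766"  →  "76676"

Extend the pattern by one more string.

76676766

From term 3 onward, concatenate the last term with the second-to-last: 76·6 = 766, 766·76 = 76676, …
The next term joins 76676 and 766.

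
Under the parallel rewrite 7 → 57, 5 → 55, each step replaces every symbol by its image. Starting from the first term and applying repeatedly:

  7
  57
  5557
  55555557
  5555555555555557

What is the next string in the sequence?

Rewriting the 16 symbols of 5555555555555557 one by one yields 55 55 55 55 55 55 55 55 55 55 55 55 55 55 55 57; concatenated:

55555555555555555555555555555557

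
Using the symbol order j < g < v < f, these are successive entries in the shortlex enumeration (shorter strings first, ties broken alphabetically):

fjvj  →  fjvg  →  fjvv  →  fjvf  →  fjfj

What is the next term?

fjfg

Treat fjfj as a base-4 numeral over the given alphabet and add one, carrying through any trailing f's.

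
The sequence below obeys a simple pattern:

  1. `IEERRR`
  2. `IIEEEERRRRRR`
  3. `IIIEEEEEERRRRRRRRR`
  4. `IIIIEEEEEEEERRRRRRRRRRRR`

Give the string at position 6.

Each string has the form I^{n} E^{2n} R^{3n} (n = 1, 2, …).
For term 6, n = 6, so the run lengths are 6, 12, 18.

IIIIIIEEEEEEEEEEEERRRRRRRRRRRRRRRRRR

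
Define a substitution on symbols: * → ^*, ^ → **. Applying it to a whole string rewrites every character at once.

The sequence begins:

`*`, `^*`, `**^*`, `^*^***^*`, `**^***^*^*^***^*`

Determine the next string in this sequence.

φ(**^***^*^*^***^*) expands symbol-by-symbol to ^* ^* ** ^* ^* ^* ** ^* ** ^* ** ^* ^* ^* ** ^*; joining the 16 pieces gives the next term.

^*^***^*^*^***^***^***^*^*^***^*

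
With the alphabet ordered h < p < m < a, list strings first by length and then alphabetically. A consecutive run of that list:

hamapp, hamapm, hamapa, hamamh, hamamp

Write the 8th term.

Advancing 3 positions from hamamp through hamamp → hamamm → hamama reaches term 8.

hamaah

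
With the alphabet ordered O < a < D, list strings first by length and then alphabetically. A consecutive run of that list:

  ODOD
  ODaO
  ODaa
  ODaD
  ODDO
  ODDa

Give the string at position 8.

Advancing 2 positions from ODDa through ODDa → ODDD reaches term 8.

aOOO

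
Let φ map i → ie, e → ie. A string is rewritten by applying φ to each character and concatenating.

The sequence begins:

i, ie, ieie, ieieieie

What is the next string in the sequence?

Rewriting each symbol of ieieieie: i→ie, e→ie, i→ie, e→ie, i→ie, e→ie, i→ie, e→ie, which concatenates to ie ie ie ie ie ie ie ie.

ieieieieieieieie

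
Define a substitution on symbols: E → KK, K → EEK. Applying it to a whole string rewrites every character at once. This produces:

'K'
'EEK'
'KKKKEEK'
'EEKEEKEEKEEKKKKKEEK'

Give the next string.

Replace each of the 19 characters of EEKEEKEEKEEKKKKKEEK in place — KK KK EEK KK KK EEK KK KK EEK KK KK EEK EEK EEK EEK EEK KK KK EEK — and concatenate.

KKKKEEKKKKKEEKKKKKEEKKKKKEEKEEKEEKEEKEEKKKKKEEK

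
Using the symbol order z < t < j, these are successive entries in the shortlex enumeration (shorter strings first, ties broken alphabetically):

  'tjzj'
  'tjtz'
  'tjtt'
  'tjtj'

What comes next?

The successor of tjtj increments the rightmost position that isn't already j and resets every position after it to z.

tjjz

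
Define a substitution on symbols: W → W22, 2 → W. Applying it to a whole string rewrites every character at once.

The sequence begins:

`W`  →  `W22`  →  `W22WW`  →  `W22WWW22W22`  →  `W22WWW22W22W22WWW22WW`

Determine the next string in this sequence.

Applying the rule to each of the 21 symbols of W22WWW22W22W22WWW22WW gives the pieces W22 W W W22 W22 W22 W W W22 W W W22 W W W22 W22 W22 W W W22 W22, which concatenate to the answer.

W22WWW22W22W22WWW22WWW22WWW22W22W22WWW22W22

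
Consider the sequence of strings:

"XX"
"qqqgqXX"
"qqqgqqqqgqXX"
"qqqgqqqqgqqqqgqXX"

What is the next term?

qqqgqqqqgqqqqgqqqqgqXX

Each term is the previous one with qqqgq prepended.
So the next term is qqqgq·qqqgqqqqgqqqqgqXX.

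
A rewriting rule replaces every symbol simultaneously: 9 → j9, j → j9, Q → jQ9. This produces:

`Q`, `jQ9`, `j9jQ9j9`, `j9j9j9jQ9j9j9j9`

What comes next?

j9j9j9j9j9j9j9jQ9j9j9j9j9j9j9j9

Replace each of the 15 characters of j9j9j9jQ9j9j9j9 in place — j9 j9 j9 j9 j9 j9 j9 jQ9 j9 j9 j9 j9 j9 j9 j9 — and concatenate.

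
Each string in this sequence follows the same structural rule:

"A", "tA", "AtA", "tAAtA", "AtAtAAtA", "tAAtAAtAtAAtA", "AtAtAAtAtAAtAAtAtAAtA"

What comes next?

This is a Fibonacci-style word recurrence s(k) = s(k−2)·s(k−1): e.g. A·tA = AtA.
So term 8 is tAAtAAtAtAAtA·AtAtAAtAtAAtAAtAtAAtA.

tAAtAAtAtAAtAAtAtAAtAtAAtAAtAtAAtA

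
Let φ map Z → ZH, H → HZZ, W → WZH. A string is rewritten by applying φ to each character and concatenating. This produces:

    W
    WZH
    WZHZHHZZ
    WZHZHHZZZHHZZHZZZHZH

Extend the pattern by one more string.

Applying the rule to each of the 20 symbols of WZHZHHZZZHHZZHZZZHZH gives the pieces WZH ZH HZZ ZH HZZ HZZ ZH ZH ZH HZZ HZZ ZH ZH HZZ ZH ZH ZH HZZ ZH HZZ, which concatenate to the answer.

WZHZHHZZZHHZZHZZZHZHZHHZZHZZZHZHHZZZHZHZHHZZZHHZZ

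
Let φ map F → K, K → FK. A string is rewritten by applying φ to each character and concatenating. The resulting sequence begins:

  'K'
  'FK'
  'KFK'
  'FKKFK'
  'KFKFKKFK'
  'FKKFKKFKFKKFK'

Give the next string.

Rewriting the 13 symbols of FKKFKKFKFKKFK one by one yields K FK FK K FK FK K FK K FK FK K FK; concatenated:

KFKFKKFKFKKFKKFKFKKFK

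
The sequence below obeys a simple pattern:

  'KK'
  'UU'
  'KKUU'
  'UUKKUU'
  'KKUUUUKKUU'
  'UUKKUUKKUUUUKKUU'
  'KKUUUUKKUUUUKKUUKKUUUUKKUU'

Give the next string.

From term 3 onward, concatenate the second-to-last term with the last: KK·UU = KKUU, UU·KKUU = UUKKUU, …
Continuing: UUKKUUKKUUUUKKUU · KKUUUUKKUUUUKKUUKKUUUUKKUU gives term 8.

UUKKUUKKUUUUKKUUKKUUUUKKUUUUKKUUKKUUUUKKUU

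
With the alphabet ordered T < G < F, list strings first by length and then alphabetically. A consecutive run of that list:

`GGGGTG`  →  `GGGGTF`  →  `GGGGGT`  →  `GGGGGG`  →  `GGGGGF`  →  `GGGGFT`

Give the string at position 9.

Advancing 3 positions from GGGGFT through GGGGFT → GGGGFG → GGGGFF reaches term 9.

GGGFTT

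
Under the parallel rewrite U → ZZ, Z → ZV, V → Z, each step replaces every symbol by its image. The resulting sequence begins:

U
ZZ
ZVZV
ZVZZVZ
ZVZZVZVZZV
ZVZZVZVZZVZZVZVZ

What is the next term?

Rewriting the 16 symbols of ZVZZVZVZZVZZVZVZ one by one yields ZV Z ZV ZV Z ZV Z ZV ZV Z ZV ZV Z ZV Z ZV; concatenated:

ZVZZVZVZZVZZVZVZZVZVZZVZZV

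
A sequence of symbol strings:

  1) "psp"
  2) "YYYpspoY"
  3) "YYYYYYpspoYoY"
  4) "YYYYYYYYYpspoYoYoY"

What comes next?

Every step adds YYY to the front and oY to the end of the previous string.
Applying this once more to YYYYYYYYYpspoYoYoY:

YYYYYYYYYYYYpspoYoYoYoY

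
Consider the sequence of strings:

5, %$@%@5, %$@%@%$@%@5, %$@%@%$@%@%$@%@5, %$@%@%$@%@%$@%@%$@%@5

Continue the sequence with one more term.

Each term is the previous one with %$@%@ prepended.
So the next term is %$@%@·%$@%@%$@%@%$@%@%$@%@5.

%$@%@%$@%@%$@%@%$@%@%$@%@5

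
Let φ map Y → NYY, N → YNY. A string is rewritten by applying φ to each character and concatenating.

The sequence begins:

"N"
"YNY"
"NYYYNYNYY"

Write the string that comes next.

Rewriting each symbol of NYYYNYNYY: N→YNY, Y→NYY, Y→NYY, Y→NYY, N→YNY, Y→NYY, N→YNY, Y→NYY, Y→NYY, which concatenates to YNY NYY NYY NYY YNY NYY YNY NYY NYY.

YNYNYYNYYNYYYNYNYYYNYNYYNYY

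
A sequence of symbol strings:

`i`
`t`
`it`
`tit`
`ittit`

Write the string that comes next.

From term 3 onward, concatenate the second-to-last term with the last: i·t = it, t·it = tit, …
The next term joins tit and ittit.

titittit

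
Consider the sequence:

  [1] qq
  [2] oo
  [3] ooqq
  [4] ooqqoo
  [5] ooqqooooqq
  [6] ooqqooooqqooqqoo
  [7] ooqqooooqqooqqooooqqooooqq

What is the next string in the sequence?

ooqqooooqqooqqooooqqooooqqooqqooooqqooqqoo

This is a Fibonacci-style word recurrence s(k) = s(k−1)·s(k−2): e.g. oo·qq = ooqq.
So term 8 is ooqqooooqqooqqooooqqooooqq·ooqqooooqqooqqoo.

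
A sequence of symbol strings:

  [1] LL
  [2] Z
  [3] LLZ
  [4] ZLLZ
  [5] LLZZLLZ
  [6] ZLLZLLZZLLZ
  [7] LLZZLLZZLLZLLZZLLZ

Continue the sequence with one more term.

ZLLZLLZZLLZLLZZLLZZLLZLLZZLLZ

Each term (from the third on) is the two preceding terms concatenated in order: term 3 = LL·Z = LLZ.
So term 8 is ZLLZLLZZLLZ·LLZZLLZZLLZLLZZLLZ.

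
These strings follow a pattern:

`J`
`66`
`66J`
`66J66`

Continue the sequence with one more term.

This is a Fibonacci-style word recurrence s(k) = s(k−1)·s(k−2): e.g. 66·J = 66J.
So term 5 is 66J66·66J.

66J6666J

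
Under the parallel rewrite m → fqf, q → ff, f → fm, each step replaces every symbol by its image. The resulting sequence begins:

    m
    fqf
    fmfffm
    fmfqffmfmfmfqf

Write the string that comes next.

fmfqffmfffmfmfqffmfqffmfqffmfffm

Applying the rule to each of the 14 symbols of fmfqffmfmfmfqf gives the pieces fm fqf fm ff fm fm fqf fm fqf fm fqf fm ff fm, which concatenate to the answer.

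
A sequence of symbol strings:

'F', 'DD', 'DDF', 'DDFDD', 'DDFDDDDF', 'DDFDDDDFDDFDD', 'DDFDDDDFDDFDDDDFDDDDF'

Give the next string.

Each term (from the third on) is the previous term followed by the one before it: term 3 = DD·F = DDF.
Continuing: DDFDDDDFDDFDDDDFDDDDF · DDFDDDDFDDFDD gives term 8.

DDFDDDDFDDFDDDDFDDDDFDDFDDDDFDDFDD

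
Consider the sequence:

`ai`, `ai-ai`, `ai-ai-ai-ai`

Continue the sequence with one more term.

Each string is two copies of the previous one joined by '-'.
So the next term is two copies of ai-ai-ai-ai with '-' between the halves.

ai-ai-ai-ai-ai-ai-ai-ai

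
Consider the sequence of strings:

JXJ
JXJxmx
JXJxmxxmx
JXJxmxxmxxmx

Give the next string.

The strings grow by a fixed suffix xmx each time.
Applying this once more to JXJxmxxmxxmx:

JXJxmxxmxxmxxmx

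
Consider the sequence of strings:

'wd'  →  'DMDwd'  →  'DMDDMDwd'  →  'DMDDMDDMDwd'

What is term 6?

Every step adds DMD at the front: s(k+1) = DMD·s(k).
From DMDDMDDMDwd, 2 further steps: DMDDMDDMDwd → DMDDMDDMDDMDwd → (answer).

DMDDMDDMDDMDDMDwd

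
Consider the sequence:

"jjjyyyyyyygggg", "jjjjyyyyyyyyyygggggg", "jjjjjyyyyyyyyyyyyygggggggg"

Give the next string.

jjjjjjyyyyyyyyyyyyyyyygggggggggg

The n-th term is n+1 j's then 3n+1 y's then 2n g's, where the shown terms are n = 2, 3, 4.
For the next term, n = 5, so the run lengths are 6, 16, 10.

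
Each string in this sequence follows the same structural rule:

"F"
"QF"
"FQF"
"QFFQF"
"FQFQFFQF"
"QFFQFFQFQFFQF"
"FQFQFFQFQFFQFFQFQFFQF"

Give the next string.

QFFQFFQFQFFQFFQFQFFQFQFFQFFQFQFFQF

This is a Fibonacci-style word recurrence s(k) = s(k−2)·s(k−1): e.g. F·QF = FQF.
So term 8 is QFFQFFQFQFFQF·FQFQFFQFQFFQFFQFQFFQF.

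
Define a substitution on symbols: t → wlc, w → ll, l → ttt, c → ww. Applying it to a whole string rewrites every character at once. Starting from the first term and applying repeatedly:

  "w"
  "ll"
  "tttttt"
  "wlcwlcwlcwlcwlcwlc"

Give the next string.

Replace each of the 18 characters of wlcwlcwlcwlcwlcwlc in place — ll ttt ww ll ttt ww ll ttt ww ll ttt ww ll ttt ww ll ttt ww — and concatenate.

lltttwwlltttwwlltttwwlltttwwlltttwwlltttww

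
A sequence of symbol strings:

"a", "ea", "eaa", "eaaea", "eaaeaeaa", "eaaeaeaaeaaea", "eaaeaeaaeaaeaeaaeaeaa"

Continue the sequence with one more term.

Each term (from the third on) is the previous term followed by the one before it: term 3 = ea·a = eaa.
So term 8 is eaaeaeaaeaaeaeaaeaeaa·eaaeaeaaeaaea.

eaaeaeaaeaaeaeaaeaeaaeaaeaeaaeaaea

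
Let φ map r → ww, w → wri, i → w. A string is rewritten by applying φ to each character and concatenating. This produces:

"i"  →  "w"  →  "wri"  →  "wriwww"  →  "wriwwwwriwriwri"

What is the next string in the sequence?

Rewriting the 15 symbols of wriwwwwriwriwri one by one yields wri ww w wri wri wri wri ww w wri ww w wri ww w; concatenated:

wriwwwwriwriwriwriwwwwriwwwwriwww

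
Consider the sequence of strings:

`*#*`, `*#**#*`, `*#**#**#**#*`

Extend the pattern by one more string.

s(k+1) = s(k)·s(k) — each term doubles the last.
So the next term is two copies of *#**#**#**#*.

*#**#**#**#**#**#**#**#*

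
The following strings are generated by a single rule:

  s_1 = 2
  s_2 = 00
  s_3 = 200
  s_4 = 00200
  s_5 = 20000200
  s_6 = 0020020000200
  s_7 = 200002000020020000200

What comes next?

Each term (from the third on) is the two preceding terms concatenated in order: term 3 = 2·00 = 200.
Continuing: 0020020000200 · 200002000020020000200 gives term 8.

0020020000200200002000020020000200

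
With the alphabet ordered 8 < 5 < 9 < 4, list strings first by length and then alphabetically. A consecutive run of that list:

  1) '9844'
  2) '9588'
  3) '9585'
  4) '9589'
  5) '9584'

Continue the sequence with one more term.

Treat 9584 as a base-4 numeral over the given alphabet and add one, carrying through any trailing 4's.

9558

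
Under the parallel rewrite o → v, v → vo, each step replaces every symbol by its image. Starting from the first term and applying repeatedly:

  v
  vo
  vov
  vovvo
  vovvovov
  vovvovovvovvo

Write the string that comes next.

Rewriting the 13 symbols of vovvovovvovvo one by one yields vo v vo vo v vo v vo vo v vo vo v; concatenated:

vovvovovvovvovovvovov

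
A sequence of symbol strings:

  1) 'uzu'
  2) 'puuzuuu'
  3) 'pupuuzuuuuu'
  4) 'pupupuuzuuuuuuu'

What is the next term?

s(k+1) = pu·s(k)·uu, so each term gains pu as a prefix and uu as a suffix.
One more step from pupupuuzuuuuuuu gives the answer.

pupupupuuzuuuuuuuuu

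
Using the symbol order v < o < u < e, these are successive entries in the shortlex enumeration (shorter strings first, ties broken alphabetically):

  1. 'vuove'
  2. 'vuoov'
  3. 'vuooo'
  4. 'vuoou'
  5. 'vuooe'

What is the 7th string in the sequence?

vuouo

Stepping forward 2 times from vuooe: vuooe → vuouv, then the target.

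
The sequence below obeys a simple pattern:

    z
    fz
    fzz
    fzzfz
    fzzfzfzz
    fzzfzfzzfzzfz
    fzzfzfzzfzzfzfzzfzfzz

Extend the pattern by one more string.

fzzfzfzzfzzfzfzzfzfzzfzzfzfzzfzzfz

Each term (from the third on) is the previous term followed by the one before it: term 3 = fz·z = fzz.
So term 8 is fzzfzfzzfzzfzfzzfzfzz·fzzfzfzzfzzfz.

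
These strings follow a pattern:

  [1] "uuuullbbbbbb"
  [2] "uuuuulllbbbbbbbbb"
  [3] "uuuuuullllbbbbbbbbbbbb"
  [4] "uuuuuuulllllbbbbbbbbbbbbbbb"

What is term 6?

uuuuuuuuulllllllbbbbbbbbbbbbbbbbbbbbb

Reading off run lengths: u runs 4, 5, 6, 7; l runs 2, 3, 4, 5; b runs 6, 9, 12, 15 — each is linear in n, where the shown terms are n = 2, 3, 4, 5.
For term 6, n = 7, so the run lengths are 9, 7, 21.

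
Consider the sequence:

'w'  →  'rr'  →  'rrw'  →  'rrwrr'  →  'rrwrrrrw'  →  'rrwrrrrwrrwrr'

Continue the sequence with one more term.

rrwrrrrwrrwrrrrwrrrrw

This is a Fibonacci-style word recurrence s(k) = s(k−1)·s(k−2): e.g. rr·w = rrw.
Continuing: rrwrrrrwrrwrr · rrwrrrrw gives term 7.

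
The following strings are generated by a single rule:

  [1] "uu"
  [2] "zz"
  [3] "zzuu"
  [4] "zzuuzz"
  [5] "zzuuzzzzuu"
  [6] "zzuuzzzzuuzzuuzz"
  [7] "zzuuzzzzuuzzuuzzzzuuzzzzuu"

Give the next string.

This is a Fibonacci-style word recurrence s(k) = s(k−1)·s(k−2): e.g. zz·uu = zzuu.
Continuing: zzuuzzzzuuzzuuzzzzuuzzzzuu · zzuuzzzzuuzzuuzz gives term 8.

zzuuzzzzuuzzuuzzzzuuzzzzuuzzuuzzzzuuzzuuzz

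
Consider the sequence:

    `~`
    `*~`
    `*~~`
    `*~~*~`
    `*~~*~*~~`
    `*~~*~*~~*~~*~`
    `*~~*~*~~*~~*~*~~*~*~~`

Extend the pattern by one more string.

*~~*~*~~*~~*~*~~*~*~~*~~*~*~~*~~*~

This is a Fibonacci-style word recurrence s(k) = s(k−1)·s(k−2): e.g. *~·~ = *~~.
Continuing: *~~*~*~~*~~*~*~~*~*~~ · *~~*~*~~*~~*~ gives term 8.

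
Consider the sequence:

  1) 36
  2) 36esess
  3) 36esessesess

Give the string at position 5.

36esessesessesessesess

Every step adds esess to the end: s(k+1) = s(k)·esess.
From 36esessesess, 2 further steps: 36esessesess → 36esessesessesess → (answer).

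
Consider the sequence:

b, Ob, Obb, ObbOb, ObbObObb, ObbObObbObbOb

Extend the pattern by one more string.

Each term (from the third on) is the previous term followed by the one before it: term 3 = Ob·b = Obb.
So term 7 is ObbObObbObbOb·ObbObObb.

ObbObObbObbObObbObObb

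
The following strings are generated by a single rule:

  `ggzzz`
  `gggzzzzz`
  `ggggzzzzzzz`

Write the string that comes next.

gggggzzzzzzzzz

Reading off run lengths: g runs 2, 3, 4; z runs 3, 5, 7 — each is linear in n (n = 1, 2, …).
For the next term, n = 4, so the run lengths are 5, 9.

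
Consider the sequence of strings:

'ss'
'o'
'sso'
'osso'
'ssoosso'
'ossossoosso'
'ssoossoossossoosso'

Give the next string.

Each term (from the third on) is the two preceding terms concatenated in order: term 3 = ss·o = sso.
The next term joins ossossoosso and ssoossoossossoosso.

ossossoossossoossoossossoosso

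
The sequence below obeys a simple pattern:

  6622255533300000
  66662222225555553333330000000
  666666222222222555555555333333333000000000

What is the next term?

6666666622222222222255555555555533333333333300000000000

Term n consists of 2n 6's, followed by 3n 2's, followed by 3n 5's, followed by 3n 3's, followed by 2n+3 0's (n = 1, 2, …).
For the next term, n = 4, so the run lengths are 8, 12, 12, 12, 11.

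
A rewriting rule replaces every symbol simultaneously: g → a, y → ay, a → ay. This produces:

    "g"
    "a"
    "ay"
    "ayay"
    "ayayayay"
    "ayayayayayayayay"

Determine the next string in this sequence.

Applying the rule to each of the 16 symbols of ayayayayayayayay gives the pieces ay ay ay ay ay ay ay ay ay ay ay ay ay ay ay ay, which concatenate to the answer.

ayayayayayayayayayayayayayayayay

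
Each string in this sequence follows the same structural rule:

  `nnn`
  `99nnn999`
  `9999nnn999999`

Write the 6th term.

Every step adds 99 to the front and 999 to the end of the previous string.
From 9999nnn999999, 3 further steps: 9999nnn999999 → 999999nnn999999999 → 99999999nnn999999999999 → (answer).

9999999999nnn999999999999999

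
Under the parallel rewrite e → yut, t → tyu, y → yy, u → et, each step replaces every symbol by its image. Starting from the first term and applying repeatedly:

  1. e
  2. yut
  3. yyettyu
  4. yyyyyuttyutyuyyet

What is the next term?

yyyyyyyyyyettyutyuyyettyuyyetyyyyyuttyu

Replace each of the 17 characters of yyyyyuttyutyuyyet in place — yy yy yy yy yy et tyu tyu yy et tyu yy et yy yy yut tyu — and concatenate.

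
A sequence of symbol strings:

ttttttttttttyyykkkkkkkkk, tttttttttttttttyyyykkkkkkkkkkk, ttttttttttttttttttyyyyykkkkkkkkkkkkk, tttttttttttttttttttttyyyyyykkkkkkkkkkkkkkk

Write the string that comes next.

ttttttttttttttttttttttttyyyyyyykkkkkkkkkkkkkkkkk

Term n consists of 3n+3 t's, followed by n y's, followed by 2n+3 k's, where the shown terms are n = 3, 4, 5, 6.
Setting n = 7 gives 24, 7, 17 characters in each block.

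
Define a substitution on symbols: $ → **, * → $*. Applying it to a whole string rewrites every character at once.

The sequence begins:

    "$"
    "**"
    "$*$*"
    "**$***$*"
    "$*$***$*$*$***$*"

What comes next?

Rewriting the 16 symbols of $*$***$*$*$***$* one by one yields ** $* ** $* $* $* ** $* ** $* ** $* $* $* ** $*; concatenated:

**$***$*$*$***$***$***$*$*$***$*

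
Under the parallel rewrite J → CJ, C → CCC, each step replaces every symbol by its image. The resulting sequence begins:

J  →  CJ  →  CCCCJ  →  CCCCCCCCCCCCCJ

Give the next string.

CCCCCCCCCCCCCCCCCCCCCCCCCCCCCCCCCCCCCCCCJ

Replace each of the 14 characters of CCCCCCCCCCCCCJ in place — CCC CCC CCC CCC CCC CCC CCC CCC CCC CCC CCC CCC CCC CJ — and concatenate.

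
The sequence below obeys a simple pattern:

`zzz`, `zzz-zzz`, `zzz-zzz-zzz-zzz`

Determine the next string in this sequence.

Every step duplicates the string with '-' between the halves.
Doubling zzz-zzz-zzz-zzz with '-' between the halves:

zzz-zzz-zzz-zzz-zzz-zzz-zzz-zzz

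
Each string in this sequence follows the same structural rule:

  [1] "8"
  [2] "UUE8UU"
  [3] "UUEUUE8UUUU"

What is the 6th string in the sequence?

Each term wraps the previous one in UUE on the left and UU on the right.
From UUEUUE8UUUU, 3 further steps: UUEUUE8UUUU → UUEUUEUUE8UUUUUU → UUEUUEUUEUUE8UUUUUUUU → (answer).

UUEUUEUUEUUEUUE8UUUUUUUUUU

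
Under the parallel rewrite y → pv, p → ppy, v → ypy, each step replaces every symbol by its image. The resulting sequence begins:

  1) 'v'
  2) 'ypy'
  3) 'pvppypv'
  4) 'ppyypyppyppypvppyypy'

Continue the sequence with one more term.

ppyppypvpvppypvppyppypvppyppypvppyypyppyppypvpvppypv

Replace each of the 20 characters of ppyypyppyppypvppyypy in place — ppy ppy pv pv ppy pv ppy ppy pv ppy ppy pv ppy ypy ppy ppy pv pv ppy pv — and concatenate.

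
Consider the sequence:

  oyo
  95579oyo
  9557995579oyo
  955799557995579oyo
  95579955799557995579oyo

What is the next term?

Every step adds 95579 at the front: s(k+1) = 95579·s(k).
Applying this once more to 95579955799557995579oyo:

9557995579955799557995579oyo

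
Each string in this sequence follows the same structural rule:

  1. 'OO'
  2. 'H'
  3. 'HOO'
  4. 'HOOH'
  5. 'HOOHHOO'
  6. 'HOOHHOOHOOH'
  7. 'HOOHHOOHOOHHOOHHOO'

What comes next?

Each term (from the third on) is the previous term followed by the one before it: term 3 = H·OO = HOO.
The next term joins HOOHHOOHOOHHOOHHOO and HOOHHOOHOOH.

HOOHHOOHOOHHOOHHOOHOOHHOOHOOH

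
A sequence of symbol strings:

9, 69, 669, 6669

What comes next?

Each term is the previous one with 6 prepended.
So the next term is 6·6669.

66669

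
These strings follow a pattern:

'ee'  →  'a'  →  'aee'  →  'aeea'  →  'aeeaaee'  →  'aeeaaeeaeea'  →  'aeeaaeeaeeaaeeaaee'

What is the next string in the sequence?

Each term (from the third on) is the previous term followed by the one before it: term 3 = a·ee = aee.
So term 8 is aeeaaeeaeeaaeeaaee·aeeaaeeaeea.

aeeaaeeaeeaaeeaaeeaeeaaeeaeea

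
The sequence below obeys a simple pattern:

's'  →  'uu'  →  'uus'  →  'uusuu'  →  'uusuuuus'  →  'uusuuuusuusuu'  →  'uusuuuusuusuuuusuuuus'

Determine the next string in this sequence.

Each term (from the third on) is the previous term followed by the one before it: term 3 = uu·s = uus.
Continuing: uusuuuusuusuuuusuuuus · uusuuuusuusuu gives term 8.

uusuuuusuusuuuusuuuusuusuuuusuusuu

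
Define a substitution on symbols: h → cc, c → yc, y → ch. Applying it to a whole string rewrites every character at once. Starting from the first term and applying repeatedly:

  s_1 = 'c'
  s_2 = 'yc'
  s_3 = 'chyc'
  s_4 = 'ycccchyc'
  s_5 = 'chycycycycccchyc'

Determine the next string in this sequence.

Rewriting the 16 symbols of chycycycycccchyc one by one yields yc cc ch yc ch yc ch yc ch yc yc yc yc cc ch yc; concatenated:

ycccchycchycchycchycycycycccchyc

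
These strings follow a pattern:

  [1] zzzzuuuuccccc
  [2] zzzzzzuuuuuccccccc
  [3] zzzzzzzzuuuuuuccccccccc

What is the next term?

Reading off run lengths: z runs 4, 6, 8; u runs 4, 5, 6; c runs 5, 7, 9 — each is linear in n, where the shown terms are n = 2, 3, 4.
For the next term, n = 5, so the run lengths are 10, 7, 11.

zzzzzzzzzzuuuuuuuccccccccccc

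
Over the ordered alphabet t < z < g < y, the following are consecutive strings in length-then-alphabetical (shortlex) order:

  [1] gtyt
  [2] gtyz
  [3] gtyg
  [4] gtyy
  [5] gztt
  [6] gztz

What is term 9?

gzzt

Stepping forward 3 times from gztz: gztz → gztg → gzty, then the target.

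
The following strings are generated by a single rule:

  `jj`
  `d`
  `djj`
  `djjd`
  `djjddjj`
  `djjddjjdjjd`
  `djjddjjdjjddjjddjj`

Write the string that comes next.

djjddjjdjjddjjddjjdjjddjjdjjd

From term 3 onward, concatenate the last term with the second-to-last: d·jj = djj, djj·d = djjd, …
So term 8 is djjddjjdjjddjjddjj·djjddjjdjjd.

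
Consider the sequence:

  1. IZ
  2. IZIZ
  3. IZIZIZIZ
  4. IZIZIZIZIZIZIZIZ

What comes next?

s(k+1) = s(k)·s(k) — each term doubles the last.
Doubling IZIZIZIZIZIZIZIZ:

IZIZIZIZIZIZIZIZIZIZIZIZIZIZIZIZ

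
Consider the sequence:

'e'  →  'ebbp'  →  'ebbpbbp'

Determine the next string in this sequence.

Every step adds bbp to the end: s(k+1) = s(k)·bbp.
Applying this once more to ebbpbbp:

ebbpbbpbbp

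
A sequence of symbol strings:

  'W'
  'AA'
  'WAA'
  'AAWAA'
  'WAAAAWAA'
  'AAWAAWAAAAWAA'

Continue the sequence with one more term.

This is a Fibonacci-style word recurrence s(k) = s(k−2)·s(k−1): e.g. W·AA = WAA.
The next term joins WAAAAWAA and AAWAAWAAAAWAA.

WAAAAWAAAAWAAWAAAAWAA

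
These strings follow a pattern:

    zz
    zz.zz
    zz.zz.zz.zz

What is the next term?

s(k+1) = s(k)·.·s(k) — each term doubles the last with '.' between the halves.
So the next term is two copies of zz.zz.zz.zz with '.' between the halves.

zz.zz.zz.zz.zz.zz.zz.zz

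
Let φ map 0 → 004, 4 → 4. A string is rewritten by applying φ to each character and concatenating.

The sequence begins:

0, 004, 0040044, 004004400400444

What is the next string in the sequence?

Replace each of the 15 characters of 004004400400444 in place — 004 004 4 004 004 4 4 004 004 4 004 004 4 4 4 — and concatenate.

0040044004004440040044004004444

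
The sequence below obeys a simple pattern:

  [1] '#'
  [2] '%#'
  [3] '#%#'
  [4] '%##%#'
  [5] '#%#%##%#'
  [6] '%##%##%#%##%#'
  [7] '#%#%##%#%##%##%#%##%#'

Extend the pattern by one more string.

Each term (from the third on) is the two preceding terms concatenated in order: term 3 = #·%# = #%#.
Continuing: %##%##%#%##%# · #%#%##%#%##%##%#%##%# gives term 8.

%##%##%#%##%##%#%##%#%##%##%#%##%#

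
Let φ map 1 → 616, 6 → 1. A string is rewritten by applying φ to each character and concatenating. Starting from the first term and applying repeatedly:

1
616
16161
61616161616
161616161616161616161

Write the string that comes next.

φ(161616161616161616161) expands symbol-by-symbol to 616 1 616 1 616 1 616 1 616 1 616 1 616 1 616 1 616 1 616 1 616; joining the 21 pieces gives the next term.

6161616161616161616161616161616161616161616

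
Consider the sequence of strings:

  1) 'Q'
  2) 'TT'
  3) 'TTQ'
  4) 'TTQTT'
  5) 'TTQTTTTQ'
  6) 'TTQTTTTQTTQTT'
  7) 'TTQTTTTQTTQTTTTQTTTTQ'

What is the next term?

TTQTTTTQTTQTTTTQTTTTQTTQTTTTQTTQTT

Each term (from the third on) is the previous term followed by the one before it: term 3 = TT·Q = TTQ.
Continuing: TTQTTTTQTTQTTTTQTTTTQ · TTQTTTTQTTQTT gives term 8.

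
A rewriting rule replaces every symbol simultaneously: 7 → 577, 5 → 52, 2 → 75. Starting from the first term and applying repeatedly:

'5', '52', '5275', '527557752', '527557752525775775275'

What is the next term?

φ(527557752525775775275) expands symbol-by-symbol to 52 75 577 52 52 577 577 52 75 52 75 52 577 577 52 577 577 52 75 577 52; joining the 21 pieces gives the next term.

52755775252577577527552755257757752577577527557752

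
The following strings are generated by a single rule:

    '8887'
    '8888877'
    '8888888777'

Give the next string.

Each string has the form 8^{2n-1} 7^{n-1}, where the shown terms are n = 2, 3, 4.
For the next term, n = 5, so the run lengths are 9, 4.

8888888887777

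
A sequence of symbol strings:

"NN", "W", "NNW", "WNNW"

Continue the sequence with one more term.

From term 3 onward, concatenate the second-to-last term with the last: NN·W = NNW, W·NNW = WNNW, …
Continuing: NNW · WNNW gives term 5.

NNWWNNW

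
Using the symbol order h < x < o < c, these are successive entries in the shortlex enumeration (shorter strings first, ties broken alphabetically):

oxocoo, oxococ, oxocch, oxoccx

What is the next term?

Find the rightmost character of oxoccx below c, bump it to the next letter, and reset everything to its right to h.

oxocco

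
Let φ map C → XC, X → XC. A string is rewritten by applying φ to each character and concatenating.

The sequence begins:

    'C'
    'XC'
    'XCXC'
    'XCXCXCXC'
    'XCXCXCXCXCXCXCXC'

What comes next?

Rewriting the 16 symbols of XCXCXCXCXCXCXCXC one by one yields XC XC XC XC XC XC XC XC XC XC XC XC XC XC XC XC; concatenated:

XCXCXCXCXCXCXCXCXCXCXCXCXCXCXCXC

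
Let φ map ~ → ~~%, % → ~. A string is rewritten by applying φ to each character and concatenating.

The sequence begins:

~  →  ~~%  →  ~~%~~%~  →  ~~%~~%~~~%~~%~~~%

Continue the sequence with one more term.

~~%~~%~~~%~~%~~~%~~%~~%~~~%~~%~~~%~~%~~%~

Replace each of the 17 characters of ~~%~~%~~~%~~%~~~% in place — ~~% ~~% ~ ~~% ~~% ~ ~~% ~~% ~~% ~ ~~% ~~% ~ ~~% ~~% ~~% ~ — and concatenate.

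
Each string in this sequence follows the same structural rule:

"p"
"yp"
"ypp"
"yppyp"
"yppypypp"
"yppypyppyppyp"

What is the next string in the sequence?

From term 3 onward, concatenate the last term with the second-to-last: yp·p = ypp, ypp·yp = yppyp, …
Continuing: yppypyppyppyp · yppypypp gives term 7.

yppypyppyppypyppypypp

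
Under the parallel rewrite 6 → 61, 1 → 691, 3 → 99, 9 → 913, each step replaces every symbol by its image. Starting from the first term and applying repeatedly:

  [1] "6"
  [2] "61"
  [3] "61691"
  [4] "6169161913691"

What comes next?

Rewriting the 13 symbols of 6169161913691 one by one yields 61 691 61 913 691 61 691 913 691 99 61 913 691; concatenated:

6169161913691616919136919961913691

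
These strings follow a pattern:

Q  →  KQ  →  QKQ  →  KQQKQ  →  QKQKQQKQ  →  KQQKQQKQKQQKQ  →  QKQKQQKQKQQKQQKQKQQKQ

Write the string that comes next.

KQQKQQKQKQQKQQKQKQQKQKQQKQQKQKQQKQ

From term 3 onward, concatenate the second-to-last term with the last: Q·KQ = QKQ, KQ·QKQ = KQQKQ, …
Continuing: KQQKQQKQKQQKQ · QKQKQQKQKQQKQQKQKQQKQ gives term 8.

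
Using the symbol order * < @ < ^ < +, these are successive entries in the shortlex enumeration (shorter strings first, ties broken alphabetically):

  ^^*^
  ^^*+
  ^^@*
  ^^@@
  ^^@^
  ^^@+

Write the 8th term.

Stepping forward 2 times from ^^@+: ^^@+ → ^^^*, then the target.

^^^@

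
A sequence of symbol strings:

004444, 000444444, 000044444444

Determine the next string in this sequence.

000004444444444

Reading off run lengths: 0 runs 2, 3, 4; 4 runs 4, 6, 8 — each is linear in n, where the shown terms are n = 2, 3, 4.
For the next term, n = 5, so the run lengths are 5, 10.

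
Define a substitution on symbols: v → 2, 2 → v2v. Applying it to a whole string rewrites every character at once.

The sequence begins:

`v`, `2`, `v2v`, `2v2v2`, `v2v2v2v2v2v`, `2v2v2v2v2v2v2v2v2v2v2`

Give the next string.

v2v2v2v2v2v2v2v2v2v2v2v2v2v2v2v2v2v2v2v2v2v

φ(2v2v2v2v2v2v2v2v2v2v2) expands symbol-by-symbol to v2v 2 v2v 2 v2v 2 v2v 2 v2v 2 v2v 2 v2v 2 v2v 2 v2v 2 v2v 2 v2v; joining the 21 pieces gives the next term.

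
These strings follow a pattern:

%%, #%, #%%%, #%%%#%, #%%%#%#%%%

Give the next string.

From term 3 onward, concatenate the last term with the second-to-last: #%·%% = #%%%, #%%%·#% = #%%%#%, …
The next term joins #%%%#%#%%% and #%%%#%.

#%%%#%#%%%#%%%#%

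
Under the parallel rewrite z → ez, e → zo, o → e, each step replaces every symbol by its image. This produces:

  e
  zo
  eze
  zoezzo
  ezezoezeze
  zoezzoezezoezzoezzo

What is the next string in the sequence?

Rewriting the 19 symbols of zoezzoezezoezzoezzo one by one yields ez e zo ez ez e zo ez zo ez e zo ez ez e zo ez ez e; concatenated:

ezezoezezezoezzoezezoezezezoezeze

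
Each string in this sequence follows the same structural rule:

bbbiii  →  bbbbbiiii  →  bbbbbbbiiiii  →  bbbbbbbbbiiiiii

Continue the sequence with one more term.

The n-th term is 2n-1 b's then n+1 i's, where the shown terms are n = 2, 3, 4, 5.
Setting n = 6 gives 11, 7 characters in each block.

bbbbbbbbbbbiiiiiii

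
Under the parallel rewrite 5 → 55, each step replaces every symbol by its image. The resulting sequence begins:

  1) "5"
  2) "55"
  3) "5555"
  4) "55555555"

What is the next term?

5555555555555555

Expanding 55555555: 5→55, 5→55, 5→55, 5→55, 5→55, 5→55, 5→55, 5→55. Concatenated: 55 55 55 55 55 55 55 55.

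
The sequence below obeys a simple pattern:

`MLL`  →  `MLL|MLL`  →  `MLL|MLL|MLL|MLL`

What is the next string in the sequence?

s(k+1) = s(k)·|·s(k) — each term doubles the last with '|' between the halves.
Doubling MLL|MLL|MLL|MLL with '|' between the halves:

MLL|MLL|MLL|MLL|MLL|MLL|MLL|MLL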